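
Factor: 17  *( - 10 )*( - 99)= 2^1  *  3^2*5^1*11^1*17^1 =16830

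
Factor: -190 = - 2^1*5^1*19^1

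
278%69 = 2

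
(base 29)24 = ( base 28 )26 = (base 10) 62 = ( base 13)4a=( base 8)76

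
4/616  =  1/154 = 0.01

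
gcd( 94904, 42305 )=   1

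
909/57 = 303/19 = 15.95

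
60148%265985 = 60148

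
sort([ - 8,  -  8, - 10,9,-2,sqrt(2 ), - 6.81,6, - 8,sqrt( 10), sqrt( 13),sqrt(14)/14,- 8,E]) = [ - 10, - 8, - 8 , - 8,-8, - 6.81, - 2,sqrt(14 )/14,sqrt(2),E, sqrt( 10 ),  sqrt(13),6,9 ] 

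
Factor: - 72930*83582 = - 2^2*3^1*5^1*11^1*13^1*17^1*23^2 * 79^1 = -6095635260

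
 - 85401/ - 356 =85401/356 = 239.89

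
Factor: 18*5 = 2^1*3^2*5^1=90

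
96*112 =10752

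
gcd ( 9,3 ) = 3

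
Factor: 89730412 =2^2*79^1*283957^1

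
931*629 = 585599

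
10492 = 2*5246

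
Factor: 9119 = 11^1*829^1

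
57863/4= 57863/4 = 14465.75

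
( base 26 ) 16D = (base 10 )845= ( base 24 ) 1B5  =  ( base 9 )1138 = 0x34d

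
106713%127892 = 106713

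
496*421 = 208816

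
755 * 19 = 14345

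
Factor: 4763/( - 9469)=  - 11^1 * 17^( - 1) *433^1 * 557^ ( - 1 )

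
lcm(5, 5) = 5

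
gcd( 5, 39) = 1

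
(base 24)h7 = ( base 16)19f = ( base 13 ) 25c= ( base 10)415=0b110011111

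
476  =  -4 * (-119) 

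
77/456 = 77/456 = 0.17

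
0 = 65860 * 0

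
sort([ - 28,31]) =[ -28 , 31]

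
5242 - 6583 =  - 1341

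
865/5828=865/5828  =  0.15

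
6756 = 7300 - 544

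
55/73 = 55/73 = 0.75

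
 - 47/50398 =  - 47/50398 = - 0.00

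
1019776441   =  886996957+132779484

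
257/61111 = 257/61111 =0.00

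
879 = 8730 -7851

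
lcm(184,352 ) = 8096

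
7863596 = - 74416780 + 82280376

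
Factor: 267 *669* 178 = 31794894 = 2^1*3^2*89^2*223^1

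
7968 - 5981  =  1987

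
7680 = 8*960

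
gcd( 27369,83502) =9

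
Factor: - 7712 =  - 2^5*241^1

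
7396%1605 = 976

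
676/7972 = 169/1993 = 0.08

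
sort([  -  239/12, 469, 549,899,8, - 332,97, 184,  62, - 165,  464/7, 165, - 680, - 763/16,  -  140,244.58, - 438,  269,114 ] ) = [ - 680,-438, - 332,  -  165, - 140, - 763/16, - 239/12,8,62,464/7 , 97,114, 165,184, 244.58,269,469, 549, 899 ] 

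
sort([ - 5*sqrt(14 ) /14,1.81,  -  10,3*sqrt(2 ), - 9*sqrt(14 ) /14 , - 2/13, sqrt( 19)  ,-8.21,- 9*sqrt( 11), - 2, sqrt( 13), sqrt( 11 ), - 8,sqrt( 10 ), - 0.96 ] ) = [ -9*sqrt(11), - 10, - 8.21, - 8, - 9 * sqrt(14) /14,-2, - 5 * sqrt( 14) /14, - 0.96, -2/13, 1.81,sqrt(10 ),sqrt( 11 ), sqrt( 13),3 * sqrt(  2), sqrt( 19)] 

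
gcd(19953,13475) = 1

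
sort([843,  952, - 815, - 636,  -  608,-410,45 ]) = [ - 815, - 636,- 608, - 410, 45,843, 952 ] 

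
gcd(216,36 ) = 36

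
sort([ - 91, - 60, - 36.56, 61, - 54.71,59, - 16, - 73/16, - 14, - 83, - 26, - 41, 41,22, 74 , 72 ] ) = [ - 91, - 83,  -  60 ,  -  54.71, - 41, - 36.56, - 26, - 16, - 14, - 73/16, 22,41, 59,61,72  ,  74] 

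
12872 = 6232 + 6640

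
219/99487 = 219/99487 = 0.00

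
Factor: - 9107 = - 7^1*1301^1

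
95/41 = 95/41 = 2.32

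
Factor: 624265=5^1 *124853^1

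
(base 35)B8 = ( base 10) 393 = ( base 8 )611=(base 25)FI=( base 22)hj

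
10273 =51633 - 41360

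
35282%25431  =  9851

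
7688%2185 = 1133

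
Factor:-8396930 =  - 2^1*5^1*839693^1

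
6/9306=1/1551  =  0.00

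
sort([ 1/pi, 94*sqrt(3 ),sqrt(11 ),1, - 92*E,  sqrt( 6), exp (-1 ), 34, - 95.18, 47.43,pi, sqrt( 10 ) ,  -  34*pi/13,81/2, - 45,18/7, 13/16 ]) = [ - 92*E,- 95.18, - 45, - 34*pi/13,1/pi, exp( - 1 ), 13/16, 1, sqrt (6 ), 18/7,pi, sqrt( 10 ),sqrt( 11), 34,81/2,47.43, 94*sqrt(3 )]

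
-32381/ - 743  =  32381/743 = 43.58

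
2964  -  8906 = - 5942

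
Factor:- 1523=  -  1523^1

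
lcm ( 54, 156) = 1404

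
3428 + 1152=4580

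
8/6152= 1/769 = 0.00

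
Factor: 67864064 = 2^9*132547^1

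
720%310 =100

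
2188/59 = 2188/59 = 37.08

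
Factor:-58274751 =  - 3^1*263^1*73859^1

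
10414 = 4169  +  6245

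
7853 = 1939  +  5914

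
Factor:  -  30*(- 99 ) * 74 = 219780 = 2^2*3^3 * 5^1 * 11^1 *37^1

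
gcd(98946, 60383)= 1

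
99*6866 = 679734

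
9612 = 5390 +4222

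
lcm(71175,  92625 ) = 6761625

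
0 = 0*107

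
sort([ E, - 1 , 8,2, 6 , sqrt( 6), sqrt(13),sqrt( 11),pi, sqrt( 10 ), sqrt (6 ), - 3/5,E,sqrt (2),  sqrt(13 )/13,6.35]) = [ - 1, - 3/5, sqrt(13 ) /13,sqrt (2) , 2,sqrt(6),  sqrt(6),E, E,pi,  sqrt( 10 ),sqrt(11),sqrt(13),  6,6.35,  8 ]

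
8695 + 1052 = 9747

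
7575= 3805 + 3770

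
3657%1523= 611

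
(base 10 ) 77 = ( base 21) 3E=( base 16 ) 4d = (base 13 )5C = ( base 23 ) 38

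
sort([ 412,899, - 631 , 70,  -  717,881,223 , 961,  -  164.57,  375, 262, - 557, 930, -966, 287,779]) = [ - 966,  -  717, - 631, - 557, - 164.57, 70, 223,262,287, 375,412, 779, 881 , 899, 930,961]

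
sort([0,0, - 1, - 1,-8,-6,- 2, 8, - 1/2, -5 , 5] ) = [-8, -6, - 5,-2,-1, - 1, - 1/2, 0,  0,5, 8 ]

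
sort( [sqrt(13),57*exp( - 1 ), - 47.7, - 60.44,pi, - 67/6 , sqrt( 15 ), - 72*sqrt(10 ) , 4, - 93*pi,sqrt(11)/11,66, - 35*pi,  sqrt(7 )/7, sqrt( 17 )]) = [ - 93*pi, - 72 * sqrt (10),-35*pi , - 60.44, - 47.7,-67/6, sqrt( 11) /11,sqrt(7)/7,pi , sqrt(13),sqrt(15),4,sqrt (17 ),57 *exp( - 1 ), 66]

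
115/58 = 115/58=1.98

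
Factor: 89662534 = 2^1 * 13^1*1213^1*2843^1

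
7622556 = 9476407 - 1853851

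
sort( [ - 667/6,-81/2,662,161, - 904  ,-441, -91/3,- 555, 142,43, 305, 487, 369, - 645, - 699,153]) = [ - 904,-699,-645,-555, - 441, - 667/6, - 81/2,-91/3,43,142 , 153, 161,305,369, 487, 662]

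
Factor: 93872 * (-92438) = -8677339936 = - 2^5*5867^1 * 46219^1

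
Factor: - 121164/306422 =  - 2^1*3^1 * 23^1*349^( - 1) = - 138/349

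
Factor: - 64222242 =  - 2^1 *3^1*  7^2*19^1*11497^1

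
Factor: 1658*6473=2^1*829^1*6473^1  =  10732234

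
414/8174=207/4087 = 0.05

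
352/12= 29 + 1/3 = 29.33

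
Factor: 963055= 5^1 * 192611^1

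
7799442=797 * 9786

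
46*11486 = 528356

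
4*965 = 3860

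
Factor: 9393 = 3^1*31^1* 101^1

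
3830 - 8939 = -5109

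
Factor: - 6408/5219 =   -  2^3*3^2*17^( - 1)*89^1 * 307^(  -  1)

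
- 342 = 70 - 412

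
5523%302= 87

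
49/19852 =7/2836 = 0.00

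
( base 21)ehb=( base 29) 7MH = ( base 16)198E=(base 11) 4A08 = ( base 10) 6542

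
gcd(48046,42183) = 1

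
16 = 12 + 4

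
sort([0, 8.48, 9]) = [ 0,  8.48, 9]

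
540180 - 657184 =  - 117004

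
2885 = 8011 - 5126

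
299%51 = 44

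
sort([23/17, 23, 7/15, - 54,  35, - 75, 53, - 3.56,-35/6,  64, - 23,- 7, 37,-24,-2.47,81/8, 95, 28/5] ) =[-75, - 54 , -24, - 23, - 7, - 35/6,-3.56,-2.47, 7/15 , 23/17 , 28/5,81/8, 23,35,37, 53,  64,95] 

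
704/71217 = 704/71217 = 0.01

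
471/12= 39 + 1/4 = 39.25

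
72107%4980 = 2387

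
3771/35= 3771/35=107.74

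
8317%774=577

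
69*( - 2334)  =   - 161046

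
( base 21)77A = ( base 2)110010101100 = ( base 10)3244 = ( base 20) 824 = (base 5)100434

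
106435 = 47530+58905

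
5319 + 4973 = 10292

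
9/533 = 9/533 = 0.02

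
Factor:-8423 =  - 8423^1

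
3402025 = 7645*445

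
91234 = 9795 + 81439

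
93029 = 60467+32562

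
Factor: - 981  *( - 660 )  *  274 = 2^3*3^3 * 5^1 *11^1*109^1*137^1= 177404040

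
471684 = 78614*6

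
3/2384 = 3/2384  =  0.00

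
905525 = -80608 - - 986133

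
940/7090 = 94/709=0.13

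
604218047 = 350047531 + 254170516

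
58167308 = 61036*953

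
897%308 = 281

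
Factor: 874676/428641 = 2^2*11^1*103^1*193^1  *499^( - 1)*859^(-1)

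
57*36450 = 2077650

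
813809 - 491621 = 322188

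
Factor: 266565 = 3^1*5^1*13^1*1367^1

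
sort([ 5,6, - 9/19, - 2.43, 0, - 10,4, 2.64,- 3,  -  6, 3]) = [ - 10,-6, - 3,  -  2.43, - 9/19, 0,2.64, 3, 4,  5, 6]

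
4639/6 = 4639/6 = 773.17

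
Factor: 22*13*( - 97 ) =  - 2^1*11^1*13^1*97^1 = - 27742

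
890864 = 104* 8566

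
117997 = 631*187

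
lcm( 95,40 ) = 760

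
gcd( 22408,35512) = 8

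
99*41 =4059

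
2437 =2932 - 495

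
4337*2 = 8674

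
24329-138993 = -114664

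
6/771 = 2/257= 0.01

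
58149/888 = 65+143/296 = 65.48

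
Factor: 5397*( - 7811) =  - 42155967 =- 3^1*7^1*73^1 * 107^1  *  257^1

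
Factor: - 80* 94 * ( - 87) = 654240 =2^5*3^1 * 5^1 * 29^1*47^1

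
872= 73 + 799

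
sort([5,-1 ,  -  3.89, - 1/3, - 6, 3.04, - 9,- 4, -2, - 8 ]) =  [ - 9 , - 8,- 6, - 4 ,- 3.89 , - 2, - 1, -1/3, 3.04, 5 ] 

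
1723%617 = 489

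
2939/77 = 38  +  13/77 = 38.17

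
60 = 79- 19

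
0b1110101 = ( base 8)165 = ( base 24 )4l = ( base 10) 117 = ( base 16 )75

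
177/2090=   177/2090 = 0.08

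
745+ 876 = 1621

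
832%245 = 97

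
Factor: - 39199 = - 39199^1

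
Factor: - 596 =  - 2^2*149^1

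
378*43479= 16435062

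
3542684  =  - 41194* ( - 86)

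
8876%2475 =1451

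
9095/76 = 119 + 51/76 = 119.67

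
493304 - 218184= 275120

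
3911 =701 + 3210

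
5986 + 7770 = 13756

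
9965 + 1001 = 10966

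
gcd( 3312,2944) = 368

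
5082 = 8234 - 3152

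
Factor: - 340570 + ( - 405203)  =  - 745773  =  - 3^1*7^1*17^1*2089^1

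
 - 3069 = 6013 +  - 9082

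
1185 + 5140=6325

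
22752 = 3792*6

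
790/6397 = 790/6397 = 0.12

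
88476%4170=906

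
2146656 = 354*6064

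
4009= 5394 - 1385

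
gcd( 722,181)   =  1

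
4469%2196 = 77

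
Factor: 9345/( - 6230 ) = -2^(-1 )*3^1 = -3/2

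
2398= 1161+1237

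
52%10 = 2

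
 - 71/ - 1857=71/1857 = 0.04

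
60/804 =5/67=0.07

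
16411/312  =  16411/312 =52.60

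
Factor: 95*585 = 55575 = 3^2*5^2* 13^1 * 19^1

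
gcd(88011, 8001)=8001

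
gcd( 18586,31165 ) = 1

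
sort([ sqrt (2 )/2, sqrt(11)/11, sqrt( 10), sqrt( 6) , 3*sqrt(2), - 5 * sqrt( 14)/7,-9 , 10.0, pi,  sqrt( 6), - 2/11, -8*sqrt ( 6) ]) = [ - 8*sqrt( 6 ), - 9, - 5 * sqrt(14)/7, - 2/11, sqrt(11) /11, sqrt( 2) /2, sqrt(6 ),sqrt(6)  ,  pi, sqrt(10 ),3*sqrt(2 ), 10.0] 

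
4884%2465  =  2419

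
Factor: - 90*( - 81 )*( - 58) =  - 2^2*3^6*5^1*29^1 = - 422820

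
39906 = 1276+38630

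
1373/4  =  343 + 1/4  =  343.25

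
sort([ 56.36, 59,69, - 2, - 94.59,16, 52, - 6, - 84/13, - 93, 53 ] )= [ - 94.59, - 93, - 84/13,-6, - 2,16,52,53,56.36,59,69]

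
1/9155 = 1/9155 = 0.00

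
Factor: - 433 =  - 433^1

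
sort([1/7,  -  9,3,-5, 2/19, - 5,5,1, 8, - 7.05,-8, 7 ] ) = [ -9,  -  8, - 7.05 ,-5, - 5,2/19,1/7, 1,3 , 5,7, 8] 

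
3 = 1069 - 1066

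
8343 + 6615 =14958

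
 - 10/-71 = 10/71 = 0.14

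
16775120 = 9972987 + 6802133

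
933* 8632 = 8053656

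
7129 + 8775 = 15904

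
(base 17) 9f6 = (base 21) 6a6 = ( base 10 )2862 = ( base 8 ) 5456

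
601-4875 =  - 4274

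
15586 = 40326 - 24740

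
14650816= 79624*184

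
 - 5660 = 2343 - 8003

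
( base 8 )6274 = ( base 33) 2wq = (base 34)2ru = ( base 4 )302330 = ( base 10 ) 3260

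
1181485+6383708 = 7565193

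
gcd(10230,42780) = 930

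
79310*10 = 793100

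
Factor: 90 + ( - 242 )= - 152 =-  2^3*19^1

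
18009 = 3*6003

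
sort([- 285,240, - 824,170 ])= [ - 824,- 285,170,240]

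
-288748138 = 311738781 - 600486919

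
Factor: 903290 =2^1  *5^1*59^1  *1531^1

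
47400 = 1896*25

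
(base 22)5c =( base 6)322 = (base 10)122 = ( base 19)68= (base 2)1111010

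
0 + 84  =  84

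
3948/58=1974/29 = 68.07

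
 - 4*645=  - 2580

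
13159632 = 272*48381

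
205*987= 202335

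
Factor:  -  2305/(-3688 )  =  5/8 = 2^( - 3)*5^1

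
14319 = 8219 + 6100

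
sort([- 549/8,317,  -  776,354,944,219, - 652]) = [  -  776  ,- 652,  -  549/8, 219,317, 354, 944]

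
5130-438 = 4692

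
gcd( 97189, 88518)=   1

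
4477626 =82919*54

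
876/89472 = 73/7456 = 0.01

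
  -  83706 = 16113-99819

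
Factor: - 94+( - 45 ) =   -  139^1  =  -139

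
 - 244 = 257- 501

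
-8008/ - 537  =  8008/537= 14.91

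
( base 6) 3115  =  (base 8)1267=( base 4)22313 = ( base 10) 695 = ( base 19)1HB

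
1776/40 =222/5 = 44.40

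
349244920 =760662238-411417318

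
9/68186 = 9/68186 = 0.00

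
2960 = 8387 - 5427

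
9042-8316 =726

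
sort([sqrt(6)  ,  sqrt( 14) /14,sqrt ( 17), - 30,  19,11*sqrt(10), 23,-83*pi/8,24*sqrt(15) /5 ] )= [ - 83*pi/8, - 30, sqrt (14)/14, sqrt(6 ), sqrt(17) , 24*sqrt(  15) /5,19,23,11*sqrt( 10) ] 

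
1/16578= 1/16578= 0.00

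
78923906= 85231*926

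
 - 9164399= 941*(-9739 )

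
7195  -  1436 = 5759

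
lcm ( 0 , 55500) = 0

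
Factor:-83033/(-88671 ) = 3^(- 1)*11^( - 1 )*43^1*1931^1*2687^(-1 ) 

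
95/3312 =95/3312 = 0.03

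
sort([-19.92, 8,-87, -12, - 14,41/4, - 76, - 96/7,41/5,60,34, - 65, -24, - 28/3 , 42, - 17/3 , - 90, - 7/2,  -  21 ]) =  [-90 , - 87,-76,- 65, - 24, - 21, - 19.92,-14,  -  96/7, - 12, - 28/3,-17/3 ,  -  7/2,8,41/5, 41/4, 34,  42, 60]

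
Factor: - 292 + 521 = 229^1 = 229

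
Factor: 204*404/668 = 20604/167 = 2^2*3^1*17^1*101^1*167^(  -  1)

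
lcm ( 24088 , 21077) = 168616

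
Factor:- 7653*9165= - 3^2 *5^1*13^1*47^1*2551^1 = - 70139745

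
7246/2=3623 = 3623.00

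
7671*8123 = 62311533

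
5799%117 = 66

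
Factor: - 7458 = -2^1*3^1*11^1*113^1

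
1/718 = 1/718 = 0.00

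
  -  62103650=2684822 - 64788472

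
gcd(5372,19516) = 68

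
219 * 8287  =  1814853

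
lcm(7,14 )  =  14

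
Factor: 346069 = 17^1*20357^1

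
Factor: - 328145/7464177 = - 3^( - 3)*5^1* 7^( - 1)*73^(- 1)*541^( - 1)*65629^1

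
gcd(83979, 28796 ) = 1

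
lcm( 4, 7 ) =28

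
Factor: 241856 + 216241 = 458097 = 3^1*37^1*4127^1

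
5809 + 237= 6046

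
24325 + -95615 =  - 71290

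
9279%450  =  279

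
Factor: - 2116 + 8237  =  6121 =6121^1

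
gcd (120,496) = 8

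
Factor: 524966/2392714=13^1 *61^1*331^1*1196357^(  -  1 ) = 262483/1196357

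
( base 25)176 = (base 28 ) 10m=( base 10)806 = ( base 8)1446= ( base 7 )2231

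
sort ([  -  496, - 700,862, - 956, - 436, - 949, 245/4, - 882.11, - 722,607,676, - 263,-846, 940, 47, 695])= [ - 956, - 949,-882.11,-846, - 722 , - 700, - 496, -436, - 263,  47,245/4,607, 676 , 695,862, 940]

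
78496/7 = 78496/7 = 11213.71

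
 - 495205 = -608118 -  - 112913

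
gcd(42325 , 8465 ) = 8465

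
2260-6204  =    -  3944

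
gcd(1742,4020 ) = 134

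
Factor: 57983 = 23^1*2521^1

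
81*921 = 74601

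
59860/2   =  29930 =29930.00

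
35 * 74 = 2590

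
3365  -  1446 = 1919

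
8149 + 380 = 8529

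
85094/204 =417 + 13/102 = 417.13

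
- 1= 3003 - 3004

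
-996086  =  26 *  ( - 38311 )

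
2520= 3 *840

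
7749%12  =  9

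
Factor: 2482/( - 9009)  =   - 2^1*3^( - 2)*7^(-1)*11^( - 1)*13^(  -  1 )*17^1*73^1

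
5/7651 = 5/7651 = 0.00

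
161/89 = 1 + 72/89 = 1.81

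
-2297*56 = -128632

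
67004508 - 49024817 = 17979691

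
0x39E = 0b1110011110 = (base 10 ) 926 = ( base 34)r8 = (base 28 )152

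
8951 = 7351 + 1600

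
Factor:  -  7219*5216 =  - 37654304 = -2^5 * 163^1*7219^1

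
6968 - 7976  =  - 1008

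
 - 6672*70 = - 467040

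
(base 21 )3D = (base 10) 76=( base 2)1001100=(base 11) 6A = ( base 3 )2211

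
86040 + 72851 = 158891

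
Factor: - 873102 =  - 2^1*3^1 * 145517^1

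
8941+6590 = 15531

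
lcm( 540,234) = 7020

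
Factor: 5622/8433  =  2/3 = 2^1*3^ (-1 ) 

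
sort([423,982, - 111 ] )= [ - 111, 423,982] 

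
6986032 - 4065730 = 2920302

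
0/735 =0 =0.00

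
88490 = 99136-10646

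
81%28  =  25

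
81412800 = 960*84805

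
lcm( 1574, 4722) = 4722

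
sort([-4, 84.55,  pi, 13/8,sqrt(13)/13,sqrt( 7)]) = [ - 4,  sqrt( 13)/13,13/8,sqrt( 7) , pi,84.55]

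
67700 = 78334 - 10634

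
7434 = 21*354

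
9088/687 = 9088/687 = 13.23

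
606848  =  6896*88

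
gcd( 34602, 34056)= 6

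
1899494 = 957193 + 942301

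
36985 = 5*7397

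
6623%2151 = 170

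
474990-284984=190006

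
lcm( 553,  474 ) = 3318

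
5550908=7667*724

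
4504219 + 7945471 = 12449690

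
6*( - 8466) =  - 50796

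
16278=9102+7176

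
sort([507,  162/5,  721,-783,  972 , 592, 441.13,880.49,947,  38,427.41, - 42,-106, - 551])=[ - 783, - 551, - 106,-42,  162/5,38,427.41, 441.13, 507,  592, 721,880.49, 947, 972 ]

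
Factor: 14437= 14437^1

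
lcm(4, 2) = 4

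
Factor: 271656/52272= 343/66 = 2^( - 1 )*3^(  -  1 ) *7^3 * 11^ ( - 1 )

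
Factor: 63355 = 5^1*12671^1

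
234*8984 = 2102256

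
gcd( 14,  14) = 14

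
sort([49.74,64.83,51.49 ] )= [49.74,51.49,64.83 ]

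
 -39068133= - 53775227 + 14707094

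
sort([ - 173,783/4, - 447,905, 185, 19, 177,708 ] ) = [ -447,-173,19, 177, 185 , 783/4,  708, 905]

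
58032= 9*6448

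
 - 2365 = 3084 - 5449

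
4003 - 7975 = -3972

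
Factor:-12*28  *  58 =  - 19488 = - 2^5*3^1*7^1*29^1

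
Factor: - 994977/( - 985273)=3^3*31^( - 1 )*37^ ( - 1)*43^1*857^1*859^( - 1 ) 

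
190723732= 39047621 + 151676111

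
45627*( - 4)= - 182508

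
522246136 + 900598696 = 1422844832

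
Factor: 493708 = 2^2*123427^1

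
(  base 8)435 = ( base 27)af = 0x11d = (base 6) 1153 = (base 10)285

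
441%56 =49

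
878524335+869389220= 1747913555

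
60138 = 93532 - 33394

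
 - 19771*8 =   -  158168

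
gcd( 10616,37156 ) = 5308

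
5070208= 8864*572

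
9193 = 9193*1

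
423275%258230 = 165045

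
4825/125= 38 + 3/5 =38.60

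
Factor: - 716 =  -  2^2 * 179^1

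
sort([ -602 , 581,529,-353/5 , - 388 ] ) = [  -  602, -388, -353/5,529,581]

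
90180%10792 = 3844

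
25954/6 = 4325  +  2/3 =4325.67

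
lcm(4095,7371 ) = 36855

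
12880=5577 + 7303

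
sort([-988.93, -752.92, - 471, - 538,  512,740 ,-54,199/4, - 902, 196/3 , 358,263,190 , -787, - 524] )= [ - 988.93, - 902, - 787, - 752.92, - 538, - 524,- 471,- 54, 199/4,196/3,190,263, 358,512 , 740]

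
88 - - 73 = 161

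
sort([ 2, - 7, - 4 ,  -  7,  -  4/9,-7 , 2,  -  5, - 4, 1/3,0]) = [- 7 , - 7 , - 7, - 5, - 4, - 4,  -  4/9,0, 1/3,  2 , 2]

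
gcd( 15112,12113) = 1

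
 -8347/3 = - 8347/3 = -2782.33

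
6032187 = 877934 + 5154253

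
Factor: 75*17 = 1275  =  3^1*5^2*17^1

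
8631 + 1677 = 10308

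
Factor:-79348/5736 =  - 83/6 = - 2^( - 1 )*3^( - 1)*83^1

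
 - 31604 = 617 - 32221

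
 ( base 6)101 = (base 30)17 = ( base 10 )37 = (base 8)45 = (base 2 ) 100101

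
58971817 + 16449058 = 75420875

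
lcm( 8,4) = 8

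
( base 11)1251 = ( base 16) 65D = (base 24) 2JL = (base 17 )5AE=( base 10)1629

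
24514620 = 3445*7116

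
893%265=98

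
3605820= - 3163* ( - 1140 )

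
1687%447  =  346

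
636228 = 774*822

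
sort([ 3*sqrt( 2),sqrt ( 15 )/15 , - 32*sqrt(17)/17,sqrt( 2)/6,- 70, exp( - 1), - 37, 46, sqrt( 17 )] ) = [ - 70, - 37, - 32*sqrt( 17)/17,  sqrt (2)/6,sqrt ( 15 ) /15, exp( - 1 ),sqrt(17),  3*sqrt( 2),46] 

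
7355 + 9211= 16566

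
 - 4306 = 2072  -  6378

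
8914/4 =2228+1/2=2228.50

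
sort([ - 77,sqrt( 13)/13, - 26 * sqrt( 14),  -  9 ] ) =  [ - 26 * sqrt( 14), - 77,-9,sqrt(13 ) /13 ]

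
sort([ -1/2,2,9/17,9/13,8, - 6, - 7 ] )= [-7, - 6, - 1/2, 9/17, 9/13,2,8 ]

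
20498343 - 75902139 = -55403796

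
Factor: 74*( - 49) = - 3626= - 2^1 * 7^2*37^1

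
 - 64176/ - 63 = 3056/3=1018.67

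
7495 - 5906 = 1589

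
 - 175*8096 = -1416800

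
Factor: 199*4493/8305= 894107/8305=5^(-1 )*11^(  -  1)*151^(  -  1) *199^1*4493^1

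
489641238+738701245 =1228342483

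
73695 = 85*867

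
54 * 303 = 16362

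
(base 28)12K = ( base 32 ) qs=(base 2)1101011100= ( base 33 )Q2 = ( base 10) 860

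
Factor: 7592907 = 3^1*7^1*547^1*661^1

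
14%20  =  14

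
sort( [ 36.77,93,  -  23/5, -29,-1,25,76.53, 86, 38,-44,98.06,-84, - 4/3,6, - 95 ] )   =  [ - 95,-84, - 44 ,-29,  -  23/5 , -4/3,-1, 6, 25, 36.77,38,  76.53,  86,93, 98.06 ] 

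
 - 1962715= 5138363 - 7101078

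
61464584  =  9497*6472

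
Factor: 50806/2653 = 7258/379 =2^1*19^1*191^1*379^ ( - 1) 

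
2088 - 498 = 1590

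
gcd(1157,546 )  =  13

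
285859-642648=  -  356789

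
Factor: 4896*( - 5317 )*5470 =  - 142395215040 = - 2^6*3^2*5^1*13^1 *17^1*409^1*547^1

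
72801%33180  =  6441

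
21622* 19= 410818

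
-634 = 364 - 998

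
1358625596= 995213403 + 363412193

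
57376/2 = 28688 = 28688.00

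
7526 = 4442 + 3084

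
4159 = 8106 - 3947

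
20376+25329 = 45705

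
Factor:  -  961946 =-2^1*179^1 * 2687^1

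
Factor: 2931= 3^1*977^1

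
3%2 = 1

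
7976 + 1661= 9637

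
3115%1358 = 399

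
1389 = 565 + 824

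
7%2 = 1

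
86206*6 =517236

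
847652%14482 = 7696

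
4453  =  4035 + 418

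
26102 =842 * 31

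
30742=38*809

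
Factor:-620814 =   -  2^1*3^1*107^1*967^1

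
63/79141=63/79141 = 0.00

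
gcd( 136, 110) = 2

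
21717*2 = 43434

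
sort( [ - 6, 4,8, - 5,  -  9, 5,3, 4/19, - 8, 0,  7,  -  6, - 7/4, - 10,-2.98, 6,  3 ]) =[ - 10 , - 9, - 8, - 6, - 6, - 5,  -  2.98,  -  7/4 , 0, 4/19,3,  3,4, 5, 6, 7, 8] 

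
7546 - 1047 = 6499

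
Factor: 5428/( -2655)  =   - 92/45 = - 2^2*3^( - 2 )* 5^(-1 ) * 23^1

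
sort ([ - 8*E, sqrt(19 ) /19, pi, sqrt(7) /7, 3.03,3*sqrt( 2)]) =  [ - 8*E, sqrt( 19) /19, sqrt( 7) /7  ,  3.03,pi  ,  3*sqrt( 2)]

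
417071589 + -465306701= - 48235112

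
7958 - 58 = 7900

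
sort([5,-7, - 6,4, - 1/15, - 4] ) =[ - 7,- 6,  -  4, - 1/15,4,5 ]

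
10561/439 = 10561/439= 24.06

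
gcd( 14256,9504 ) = 4752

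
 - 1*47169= - 47169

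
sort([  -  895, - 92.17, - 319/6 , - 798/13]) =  [ - 895, - 92.17,-798/13, - 319/6]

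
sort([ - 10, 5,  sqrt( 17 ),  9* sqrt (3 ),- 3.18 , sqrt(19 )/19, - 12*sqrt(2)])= [  -  12*sqrt( 2), - 10, - 3.18, sqrt(19 ) /19,sqrt(17 ),5 , 9*sqrt(3 )]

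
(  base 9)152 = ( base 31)44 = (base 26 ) 4O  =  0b10000000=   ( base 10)128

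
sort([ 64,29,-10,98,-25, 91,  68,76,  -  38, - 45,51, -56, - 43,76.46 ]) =[ - 56, - 45,-43, - 38, - 25,  -  10, 29,51, 64 , 68,76,76.46 , 91, 98]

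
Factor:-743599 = - 43^1*17293^1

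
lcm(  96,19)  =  1824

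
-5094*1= -5094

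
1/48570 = 1/48570 = 0.00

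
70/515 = 14/103 = 0.14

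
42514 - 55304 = -12790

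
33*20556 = 678348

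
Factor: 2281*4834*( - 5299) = -58428649846  =  -2^1*7^1*757^1*2281^1 *2417^1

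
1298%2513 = 1298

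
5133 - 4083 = 1050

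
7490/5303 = 7490/5303=1.41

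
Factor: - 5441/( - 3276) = 2^( - 2)*3^ ( - 2)*7^ (-1)*13^( - 1 )*5441^1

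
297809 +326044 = 623853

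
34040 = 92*370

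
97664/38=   2570 + 2/19 = 2570.11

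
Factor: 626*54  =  2^2*3^3*313^1 = 33804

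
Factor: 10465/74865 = 3^( - 1)*13^1*31^( - 1 ) = 13/93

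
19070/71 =268 + 42/71 = 268.59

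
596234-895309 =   -  299075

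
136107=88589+47518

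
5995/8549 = 5995/8549  =  0.70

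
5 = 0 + 5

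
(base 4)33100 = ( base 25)1e1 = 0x3D0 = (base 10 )976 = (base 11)808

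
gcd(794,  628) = 2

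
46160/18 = 23080/9 = 2564.44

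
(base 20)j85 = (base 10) 7765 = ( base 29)96m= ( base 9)11577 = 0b1111001010101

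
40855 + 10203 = 51058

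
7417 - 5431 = 1986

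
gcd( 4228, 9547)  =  1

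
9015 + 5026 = 14041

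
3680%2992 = 688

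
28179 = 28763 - 584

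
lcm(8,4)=8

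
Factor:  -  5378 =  - 2^1*2689^1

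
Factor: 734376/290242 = 367188/145121 = 2^2*3^1*37^1*827^1*145121^( - 1)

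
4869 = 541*9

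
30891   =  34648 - 3757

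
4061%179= 123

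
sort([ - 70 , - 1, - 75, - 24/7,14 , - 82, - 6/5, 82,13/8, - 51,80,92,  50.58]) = [ - 82, - 75, - 70, - 51, - 24/7, - 6/5, - 1,13/8,14,  50.58, 80,82, 92] 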